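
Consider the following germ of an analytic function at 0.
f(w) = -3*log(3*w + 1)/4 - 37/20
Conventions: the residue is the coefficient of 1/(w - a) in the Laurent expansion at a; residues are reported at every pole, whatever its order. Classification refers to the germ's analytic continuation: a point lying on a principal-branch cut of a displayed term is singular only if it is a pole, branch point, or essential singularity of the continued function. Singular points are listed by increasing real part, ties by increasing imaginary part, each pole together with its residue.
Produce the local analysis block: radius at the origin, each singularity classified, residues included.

Radius of convergence at 0: 1/3.
At -1/3: a logarithmic branch point.

Branch term (-3/4)*log(1 - w/(-1/3)): its argument vanishes at w = -1/3, a logarithmic branch point, modulus 1/3.
The radius of convergence is the smallest modulus among the singular points: 1/3.


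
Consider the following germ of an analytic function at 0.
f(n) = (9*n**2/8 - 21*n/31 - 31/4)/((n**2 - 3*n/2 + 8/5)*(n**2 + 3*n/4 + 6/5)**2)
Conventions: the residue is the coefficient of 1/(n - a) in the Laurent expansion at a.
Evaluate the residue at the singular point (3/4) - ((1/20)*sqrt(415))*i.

The factor n**2 - 3*n/2 + 8/5 splits as (n - a)(n - a') with a = (3/4) - ((1/20)*sqrt(415))*i, a' = (3/4) + ((1/20)*sqrt(415))*i. At the order-1 pole a set g(n) = (n - a)*f(n) = [(9*n**2/8 - 21*n/31 - 31/4)/(n**2 + 3*n/4 + 6/5)**2] / (n - a').
Simple pole: residue = g(a) at a = (3/4) - ((1/20)*sqrt(415))*i, which is (117329475/236830576) + ((373762615/19656937808)*sqrt(415))*i.

The residue is (117329475/236830576) + ((373762615/19656937808)*sqrt(415))*i.


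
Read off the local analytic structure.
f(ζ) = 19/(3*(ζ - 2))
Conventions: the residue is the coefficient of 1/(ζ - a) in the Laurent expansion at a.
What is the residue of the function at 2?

The residue is 19/3.

At the order-1 pole 2 set g(ζ) = (ζ - (2))*f(ζ) = 19/3.
Simple pole: residue = g(a) at a = 2, which is 19/3.


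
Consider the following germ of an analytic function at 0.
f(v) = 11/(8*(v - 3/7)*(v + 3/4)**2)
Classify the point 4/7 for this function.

Denominator factors: v + 3/4 = 37/28 at v = 4/7; v - 3/7 = 1/7 at v = 4/7 — none vanishes.
So the germ continues analytically to 4/7.

The point is a regular point.


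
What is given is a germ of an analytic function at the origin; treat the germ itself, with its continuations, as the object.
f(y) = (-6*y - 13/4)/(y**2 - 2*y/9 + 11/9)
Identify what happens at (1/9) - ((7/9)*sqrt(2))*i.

The point is a pole of order 1.

The denominator factor y**2 - 2*y/9 + 11/9 vanishes at (1/9) - ((7/9)*sqrt(2))*i and appears to the power 1; the numerator there equals (-47/12) + ((14/3)*sqrt(2))*i, nonzero, and no other factor vanishes.
Hence a pole whose order is the multiplicity, 1.


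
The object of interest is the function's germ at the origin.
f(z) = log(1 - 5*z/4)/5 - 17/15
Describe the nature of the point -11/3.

There is no denominator, hence no pole anywhere.
Branch term log(1 - z/(4/5)): argument at -11/3 is 67/12, nonzero, so -11/3 is not its branch point (a point on a principal cut is still regular for the continued germ).
So the germ continues analytically to -11/3.

The point is a regular point.


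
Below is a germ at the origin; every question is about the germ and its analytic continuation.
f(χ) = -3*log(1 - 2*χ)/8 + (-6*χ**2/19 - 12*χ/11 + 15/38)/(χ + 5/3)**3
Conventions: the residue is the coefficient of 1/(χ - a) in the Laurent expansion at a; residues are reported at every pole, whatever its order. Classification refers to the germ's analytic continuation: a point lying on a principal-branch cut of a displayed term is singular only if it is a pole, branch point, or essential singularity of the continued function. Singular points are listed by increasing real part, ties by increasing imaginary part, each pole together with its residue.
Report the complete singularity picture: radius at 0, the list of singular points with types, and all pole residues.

Radius of convergence at 0: 1/2.
At -5/3: a pole of order 3; residue -6/19.
At 1/2: a logarithmic branch point.

Denominator factor (χ + 5/3)^3: pole of order 3 at -5/3, modulus 5/3.
Branch term (-3/8)*log(1 - χ/(1/2)): its argument vanishes at χ = 1/2, a logarithmic branch point, modulus 1/2.
The radius of convergence is the smallest modulus among the singular points: 1/2.
The branch term is analytic at -5/3 and contributes nothing to the residue; only the rational part matters.
At the order-3 pole -5/3 set g(χ) = (χ - (-5/3))^3*(rational part) = -6*χ**2/19 - 12*χ/11 + 15/38.
Order-3 pole: residue = g''(a)/2; g''(-5/3) = -12/19, so the residue is -6/19.
List the singular points by increasing real part (a conjugate pair: the negative imaginary part first).


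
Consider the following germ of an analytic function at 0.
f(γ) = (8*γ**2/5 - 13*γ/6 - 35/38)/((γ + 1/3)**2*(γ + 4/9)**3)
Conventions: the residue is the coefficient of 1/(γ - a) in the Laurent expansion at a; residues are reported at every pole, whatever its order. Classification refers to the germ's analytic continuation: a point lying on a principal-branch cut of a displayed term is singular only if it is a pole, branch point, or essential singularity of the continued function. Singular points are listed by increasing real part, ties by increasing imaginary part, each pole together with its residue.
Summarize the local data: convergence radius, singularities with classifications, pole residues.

Radius of convergence at 0: 1/3.
At -4/9: a pole of order 3; residue 369117/190.
At -1/3: a pole of order 2; residue -369117/190.

Denominator factor (γ + 1/3)^2: pole of order 2 at -1/3, modulus 1/3.
Denominator factor (γ + 4/9)^3: pole of order 3 at -4/9, modulus 4/9.
The radius of convergence is the smallest modulus among the singular points: 1/3.
At the order-3 pole -4/9 set g(γ) = (γ - (-4/9))^3*f(γ) = (8*γ**2/5 - 13*γ/6 - 35/38)/(γ + 1/3)**2.
Order-3 pole: residue = g''(a)/2; g''(-4/9) = 369117/95, so the residue is 369117/190.
At the order-2 pole -1/3 set g(γ) = (γ - (-1/3))^2*f(γ) = (8*γ**2/5 - 13*γ/6 - 35/38)/(γ + 4/9)**3.
Order-2 pole: residue = g'(a); g'(-1/3) = -369117/190, so the residue is -369117/190.
List the singular points by increasing real part (a conjugate pair: the negative imaginary part first).


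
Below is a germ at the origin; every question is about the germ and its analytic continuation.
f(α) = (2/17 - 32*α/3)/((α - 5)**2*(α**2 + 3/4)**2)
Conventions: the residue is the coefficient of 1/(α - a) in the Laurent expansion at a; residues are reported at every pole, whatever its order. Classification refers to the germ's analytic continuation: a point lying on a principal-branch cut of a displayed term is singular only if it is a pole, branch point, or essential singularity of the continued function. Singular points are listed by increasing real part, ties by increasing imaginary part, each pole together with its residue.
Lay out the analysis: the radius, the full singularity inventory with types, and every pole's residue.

Radius of convergence at 0: (1/2)*sqrt(3).
At -((1/2)*sqrt(3))*i: a pole of order 2; residue (-429568/18576359) - ((3771952/167187231)*sqrt(3))*i.
At ((1/2)*sqrt(3))*i: a pole of order 2; residue (-429568/18576359) + ((3771952/167187231)*sqrt(3))*i.
At 5: a pole of order 2; residue 859136/18576359.

Denominator factor (α - 5)^2: pole of order 2 at 5, modulus 5.
Denominator factor (α**2 + 3/4)^2: discriminant -3, complex-conjugate roots ((1/2)*sqrt(3))*i and -((1/2)*sqrt(3))*i; poles of order 2, moduli (1/2)*sqrt(3) and (1/2)*sqrt(3).
The radius of convergence is the smallest modulus among the singular points: (1/2)*sqrt(3).
The factor α**2 + 3/4 splits as (α - a)(α - a') with a = -((1/2)*sqrt(3))*i, a' = ((1/2)*sqrt(3))*i. At the order-2 pole a set g(α) = (α - a)^2*f(α) = [(2/17 - 32*α/3)/(α - 5)**2] / (α - a')^2.
Order-2 pole: residue = g'(a); g'(-((1/2)*sqrt(3))*i) = (-429568/18576359) - ((3771952/167187231)*sqrt(3))*i, so the residue is (-429568/18576359) - ((3771952/167187231)*sqrt(3))*i.
The factor α**2 + 3/4 splits as (α - a)(α - a') with a = ((1/2)*sqrt(3))*i, a' = -((1/2)*sqrt(3))*i. At the order-2 pole a set g(α) = (α - a)^2*f(α) = [(2/17 - 32*α/3)/(α - 5)**2] / (α - a')^2.
Order-2 pole: residue = g'(a); g'(((1/2)*sqrt(3))*i) = (-429568/18576359) + ((3771952/167187231)*sqrt(3))*i, so the residue is (-429568/18576359) + ((3771952/167187231)*sqrt(3))*i.
At the order-2 pole 5 set g(α) = (α - (5))^2*f(α) = (2/17 - 32*α/3)/(α**2 + 3/4)**2.
Order-2 pole: residue = g'(a); g'(5) = 859136/18576359, so the residue is 859136/18576359.
List the singular points by increasing real part (a conjugate pair: the negative imaginary part first).


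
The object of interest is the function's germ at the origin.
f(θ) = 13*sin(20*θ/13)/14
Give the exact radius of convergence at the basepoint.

The radius of convergence is infinite.

The factor -sin(20*θ/13) is entire and contributes no finite singular point.
The polynomial part has no poles.
No finite singular points: the Taylor series at 0 converges everywhere.


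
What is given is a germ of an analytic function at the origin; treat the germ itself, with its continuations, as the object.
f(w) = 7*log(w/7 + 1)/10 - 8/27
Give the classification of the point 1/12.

The point is a regular point.

There is no denominator, hence no pole anywhere.
Branch term log(1 - w/(-7)): argument at 1/12 is 85/84, nonzero, so 1/12 is not its branch point (a point on a principal cut is still regular for the continued germ).
So the germ continues analytically to 1/12.


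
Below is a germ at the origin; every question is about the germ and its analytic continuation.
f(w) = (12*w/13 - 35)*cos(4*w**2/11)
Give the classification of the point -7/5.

There is no denominator, hence no pole anywhere.
The factor cos(4*w**2/11) is entire.
So the germ continues analytically to -7/5.

The point is a regular point.


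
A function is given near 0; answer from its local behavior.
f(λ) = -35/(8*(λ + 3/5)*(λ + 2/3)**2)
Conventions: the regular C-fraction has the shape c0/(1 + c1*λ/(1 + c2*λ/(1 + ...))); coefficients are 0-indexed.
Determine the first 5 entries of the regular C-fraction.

Taylor coefficients (expand at 0): a_0 = -525/32, a_1 = 1225/16, a_2 = -91525/384, a_3 = 712775/1152, a_4 = -19996375/13824.
c0 = a_0 = -525/32. Peel one level at a time: if S = 1 + c*λ/S' with S'(0) = 1, then c is the λ-coefficient of S and S' = c*λ/(S - 1).
S_1 = c0/f = 1 + (14/3)*λ + (29/4)*λ^2 + ...; c1 = 14/3.
S_2 = c1*λ/(S_1 - 1) = 1 + (-87/56)*λ + (5049/3136)*λ^2 + ...; c2 = -87/56.
S_3 = c2*λ/(S_2 - 1) = 1 + (1683/1624)*λ + (225/841)*λ^2 + ...; c3 = 1683/1624.
S_4 = c3*λ/(S_3 - 1) = 1 + (-1400/5423)*λ + ...; c4 = -1400/5423.

The regular C-fraction coefficients are [-525/32, 14/3, -87/56, 1683/1624, -1400/5423].


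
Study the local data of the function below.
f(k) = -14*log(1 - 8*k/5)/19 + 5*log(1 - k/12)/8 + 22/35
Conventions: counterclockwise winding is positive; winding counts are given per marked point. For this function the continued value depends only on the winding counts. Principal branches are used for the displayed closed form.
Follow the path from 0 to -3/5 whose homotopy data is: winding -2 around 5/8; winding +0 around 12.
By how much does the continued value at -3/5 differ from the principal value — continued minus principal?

The rational part is single-valued and drops out of the difference; each branch term changes only by its own monodromy.
(-14/19)*log(1 - k/(5/8)): each positive loop around 5/8 adds 2*pi*i to the log, so winding -2 contributes (-14/19)*(-2)*2*pi*i = (56/19)*pi*i.
(5/8)*log(1 - k/(12)): winding 0 around 12, so this term returns to its principal value, contribution 0.
Summing the contributions at k = -3/5 gives (56/19)*pi*i.

Continued minus principal equals (56/19)*pi*i.


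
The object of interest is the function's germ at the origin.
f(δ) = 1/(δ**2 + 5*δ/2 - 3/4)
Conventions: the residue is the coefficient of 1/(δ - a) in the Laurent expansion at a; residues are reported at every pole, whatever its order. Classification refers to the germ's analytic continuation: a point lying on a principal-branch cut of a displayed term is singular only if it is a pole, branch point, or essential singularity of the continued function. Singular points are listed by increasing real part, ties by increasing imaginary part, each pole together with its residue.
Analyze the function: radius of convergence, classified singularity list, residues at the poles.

Denominator factor (δ**2 + 5*δ/2 - 3/4): discriminant 37/4, real irrational roots -5/4 + (1/4)*sqrt(37) and -5/4 - (1/4)*sqrt(37); poles of order 1, moduli -5/4 + (1/4)*sqrt(37) and 5/4 + (1/4)*sqrt(37).
The radius of convergence is the smallest modulus among the singular points: -5/4 + (1/4)*sqrt(37).
The factor δ**2 + 5*δ/2 - 3/4 splits as (δ - a)(δ - a') with a = -5/4 - (1/4)*sqrt(37), a' = -5/4 + (1/4)*sqrt(37). At the order-1 pole a set g(δ) = (δ - a)*f(δ) = [1] / (δ - a').
Simple pole: residue = g(a) at a = -5/4 - (1/4)*sqrt(37), which is -(2/37)*sqrt(37).
The factor δ**2 + 5*δ/2 - 3/4 splits as (δ - a)(δ - a') with a = -5/4 + (1/4)*sqrt(37), a' = -5/4 - (1/4)*sqrt(37). At the order-1 pole a set g(δ) = (δ - a)*f(δ) = [1] / (δ - a').
Simple pole: residue = g(a) at a = -5/4 + (1/4)*sqrt(37), which is (2/37)*sqrt(37).
List the singular points by increasing real part (a conjugate pair: the negative imaginary part first).

Radius of convergence at 0: -5/4 + (1/4)*sqrt(37).
At -5/4 - (1/4)*sqrt(37): a pole of order 1; residue -(2/37)*sqrt(37).
At -5/4 + (1/4)*sqrt(37): a pole of order 1; residue (2/37)*sqrt(37).


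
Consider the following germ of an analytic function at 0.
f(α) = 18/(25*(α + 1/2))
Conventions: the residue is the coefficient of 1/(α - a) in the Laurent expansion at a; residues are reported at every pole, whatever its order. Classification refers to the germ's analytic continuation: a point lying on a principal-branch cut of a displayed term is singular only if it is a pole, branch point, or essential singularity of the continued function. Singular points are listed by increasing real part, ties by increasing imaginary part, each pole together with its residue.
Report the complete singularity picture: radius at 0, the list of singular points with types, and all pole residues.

Denominator factor (α + 1/2): pole of order 1 at -1/2, modulus 1/2.
The radius of convergence is the smallest modulus among the singular points: 1/2.
At the order-1 pole -1/2 set g(α) = (α - (-1/2))*f(α) = 18/25.
Simple pole: residue = g(a) at a = -1/2, which is 18/25.

Radius of convergence at 0: 1/2.
At -1/2: a pole of order 1; residue 18/25.


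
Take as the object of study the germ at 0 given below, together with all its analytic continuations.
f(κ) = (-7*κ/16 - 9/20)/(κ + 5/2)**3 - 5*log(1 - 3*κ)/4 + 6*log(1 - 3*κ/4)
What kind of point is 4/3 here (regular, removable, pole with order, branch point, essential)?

The point is a logarithmic branch point.

The term (6)*log(1 - κ/(4/3)) has argument 1 - 4/3/(4/3) = 0 at 4/3: a logarithmic (infinitely-sheeted) branch point; the remaining terms are analytic or single-valued there.


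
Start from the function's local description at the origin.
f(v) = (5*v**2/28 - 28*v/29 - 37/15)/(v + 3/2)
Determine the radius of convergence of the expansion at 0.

Denominator factor (v + 3/2): pole of order 1 at -3/2, modulus 3/2.
The radius of convergence is the smallest modulus among the singular points: 3/2.

The radius of convergence is 3/2.


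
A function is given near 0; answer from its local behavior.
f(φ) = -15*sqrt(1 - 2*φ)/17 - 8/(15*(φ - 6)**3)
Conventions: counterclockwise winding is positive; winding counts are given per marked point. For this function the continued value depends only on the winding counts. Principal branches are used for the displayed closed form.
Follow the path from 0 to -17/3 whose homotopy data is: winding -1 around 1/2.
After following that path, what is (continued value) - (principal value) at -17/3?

The rational part is single-valued and drops out of the difference; each branch term changes only by its own monodromy.
(-15/17)*sqrt(1 - φ/(1/2)): winding -1 is odd, the square root flips sign, contributing -2*(-15/17)*sqrt(1 - (-17/3)/(1/2)) = -2*(-15/17)*sqrt(37/3) = (10/17)*sqrt(111).
Summing the contributions at φ = -17/3 gives (10/17)*sqrt(111).

Continued minus principal equals (10/17)*sqrt(111).


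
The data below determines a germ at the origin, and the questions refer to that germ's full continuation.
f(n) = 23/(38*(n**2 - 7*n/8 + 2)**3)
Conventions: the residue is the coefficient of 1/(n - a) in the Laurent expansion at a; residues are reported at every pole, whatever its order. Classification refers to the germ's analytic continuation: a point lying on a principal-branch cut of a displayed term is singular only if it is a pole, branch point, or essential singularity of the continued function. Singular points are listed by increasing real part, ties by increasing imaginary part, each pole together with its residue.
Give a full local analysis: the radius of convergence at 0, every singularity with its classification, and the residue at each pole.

Radius of convergence at 0: sqrt(2).
At (7/16) - ((1/16)*sqrt(463))*i: a pole of order 3; residue ((2260992/1885804093)*sqrt(463))*i.
At (7/16) + ((1/16)*sqrt(463))*i: a pole of order 3; residue -((2260992/1885804093)*sqrt(463))*i.

Denominator factor (n**2 - 7*n/8 + 2)^3: discriminant -463/64, complex-conjugate roots (7/16) + ((1/16)*sqrt(463))*i and (7/16) - ((1/16)*sqrt(463))*i; poles of order 3, moduli sqrt(2) and sqrt(2).
The radius of convergence is the smallest modulus among the singular points: sqrt(2).
The factor n**2 - 7*n/8 + 2 splits as (n - a)(n - a') with a = (7/16) - ((1/16)*sqrt(463))*i, a' = (7/16) + ((1/16)*sqrt(463))*i. At the order-3 pole a set g(n) = (n - a)^3*f(n) = [23/38] / (n - a')^3.
Order-3 pole: residue = g''(a)/2; g''((7/16) - ((1/16)*sqrt(463))*i) = ((4521984/1885804093)*sqrt(463))*i, so the residue is ((2260992/1885804093)*sqrt(463))*i.
The factor n**2 - 7*n/8 + 2 splits as (n - a)(n - a') with a = (7/16) + ((1/16)*sqrt(463))*i, a' = (7/16) - ((1/16)*sqrt(463))*i. At the order-3 pole a set g(n) = (n - a)^3*f(n) = [23/38] / (n - a')^3.
Order-3 pole: residue = g''(a)/2; g''((7/16) + ((1/16)*sqrt(463))*i) = -((4521984/1885804093)*sqrt(463))*i, so the residue is -((2260992/1885804093)*sqrt(463))*i.
List the singular points by increasing real part (a conjugate pair: the negative imaginary part first).


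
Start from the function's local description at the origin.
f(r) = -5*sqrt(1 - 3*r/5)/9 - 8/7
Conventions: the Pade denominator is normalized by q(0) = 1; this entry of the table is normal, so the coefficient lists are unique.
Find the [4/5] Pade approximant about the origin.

The Pade approximant has numerator coefficients [-107/63, 87718/40635, -15903/17200, 18213/120400, -70809/9632000]; denominator coefficients [1, -1513/1290, 7637/17200, -2007/34400, 2223/1376000, 189/13760000].

Taylor coefficients needed (expand at 0): a_0 = -107/63, a_1 = 1/6, a_2 = 1/40, a_3 = 3/400, a_4 = 9/3200, a_5 = 189/160000, a_6 = 1701/3200000, a_7 = 8019/32000000, a_8 = 312741/2560000000, a_9 = 312741/5120000000.
Write the denominator as Q(r) = 1 + q1*r + q2*r^2 + q3*r^3 + q4*r^4 + q5*r^5. Requiring Q*f - P = O(r^10) with deg P <= 4 kills the coefficients of r^5..r^9 in Q*f:
  r^5: a_5 + q1*a_4 + q2*a_3 + q3*a_2 + q4*a_1 + q5*a_0 = 0, i.e. 189/160000 + (9/3200)*q1 + (3/400)*q2 + (1/40)*q3 + (1/6)*q4 + (-107/63)*q5 = 0.
  r^6: a_6 + q1*a_5 + q2*a_4 + q3*a_3 + q4*a_2 + q5*a_1 = 0, i.e. 1701/3200000 + (189/160000)*q1 + (9/3200)*q2 + (3/400)*q3 + (1/40)*q4 + (1/6)*q5 = 0.
  r^7: a_7 + q1*a_6 + q2*a_5 + q3*a_4 + q4*a_3 + q5*a_2 = 0, i.e. 8019/32000000 + (1701/3200000)*q1 + (189/160000)*q2 + (9/3200)*q3 + (3/400)*q4 + (1/40)*q5 = 0.
  r^8: a_8 + q1*a_7 + q2*a_6 + q3*a_5 + q4*a_4 + q5*a_3 = 0, i.e. 312741/2560000000 + (8019/32000000)*q1 + (1701/3200000)*q2 + (189/160000)*q3 + (9/3200)*q4 + (3/400)*q5 = 0.
  r^9: a_9 + q1*a_8 + q2*a_7 + q3*a_6 + q4*a_5 + q5*a_4 = 0, i.e. 312741/5120000000 + (312741/2560000000)*q1 + (8019/32000000)*q2 + (1701/3200000)*q3 + (189/160000)*q4 + (9/3200)*q5 = 0.
Solving this linear system: q1 = -1513/1290, q2 = 7637/17200, q3 = -2007/34400, q4 = 2223/1376000, q5 = 189/13760000.
The numerator is Q*f truncated at degree 4: P0 = a_0 = -107/63; P1 = a_1 + q1*a_0 = 87718/40635; P2 = a_2 + q1*a_1 + q2*a_0 = -15903/17200; P3 = a_3 + q1*a_2 + q2*a_1 + q3*a_0 = 18213/120400; P4 = a_4 + q1*a_3 + q2*a_2 + q3*a_1 + q4*a_0 = -70809/9632000.


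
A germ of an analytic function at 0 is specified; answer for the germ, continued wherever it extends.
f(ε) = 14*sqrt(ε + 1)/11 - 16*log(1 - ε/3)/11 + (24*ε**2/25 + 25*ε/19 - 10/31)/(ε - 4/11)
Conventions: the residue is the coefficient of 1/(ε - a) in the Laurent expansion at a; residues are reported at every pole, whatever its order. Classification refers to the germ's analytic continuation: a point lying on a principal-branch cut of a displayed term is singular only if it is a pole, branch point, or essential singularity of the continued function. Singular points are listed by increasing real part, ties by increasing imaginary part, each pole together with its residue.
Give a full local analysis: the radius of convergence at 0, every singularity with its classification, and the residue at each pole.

Denominator factor (ε - 4/11): pole of order 1 at 4/11, modulus 4/11.
Branch term (-16/11)*log(1 - ε/(3)): its argument vanishes at ε = 3, a logarithmic branch point, modulus 3.
Branch term (14/11)*sqrt(1 - ε/(-1)): its argument vanishes at ε = -1, a square-root branch point, modulus 1.
The radius of convergence is the smallest modulus among the singular points: 4/11.
The branch terms are analytic at 4/11 and contribute nothing to the residue; only the rational part matters.
At the order-1 pole 4/11 set g(ε) = (ε - (4/11))*(rational part) = 24*ε**2/25 + 25*ε/19 - 10/31.
Simple pole: residue = g(a) at a = 4/11, which is 503926/1781725.
List the singular points by increasing real part (a conjugate pair: the negative imaginary part first).

Radius of convergence at 0: 4/11.
At -1: an algebraic (square-root) branch point.
At 4/11: a pole of order 1; residue 503926/1781725.
At 3: a logarithmic branch point.


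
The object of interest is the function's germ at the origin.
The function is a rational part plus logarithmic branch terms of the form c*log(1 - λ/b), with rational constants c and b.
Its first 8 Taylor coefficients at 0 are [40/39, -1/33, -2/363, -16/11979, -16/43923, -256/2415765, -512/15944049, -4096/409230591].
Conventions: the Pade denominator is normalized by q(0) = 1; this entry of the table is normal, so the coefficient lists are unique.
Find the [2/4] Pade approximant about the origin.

Taylor coefficients needed (read off): a_0 = 40/39, a_1 = -1/33, a_2 = -2/363, a_3 = -16/11979, a_4 = -16/43923, a_5 = -256/2415765, a_6 = -512/15944049.
Write the denominator as Q(λ) = 1 + q1*λ + q2*λ^2 + q3*λ^3 + q4*λ^4. Requiring Q*f - P = O(λ^7) with deg P <= 2 kills the coefficients of λ^3..λ^6 in Q*f:
  λ^3: a_3 + q1*a_2 + q2*a_1 + q3*a_0 = 0, i.e. -16/11979 + (-2/363)*q1 + (-1/33)*q2 + (40/39)*q3 = 0.
  λ^4: a_4 + q1*a_3 + q2*a_2 + q3*a_1 + q4*a_0 = 0, i.e. -16/43923 + (-16/11979)*q1 + (-2/363)*q2 + (-1/33)*q3 + (40/39)*q4 = 0.
  λ^5: a_5 + q1*a_4 + q2*a_3 + q3*a_2 + q4*a_1 = 0, i.e. -256/2415765 + (-16/43923)*q1 + (-16/11979)*q2 + (-2/363)*q3 + (-1/33)*q4 = 0.
  λ^6: a_6 + q1*a_5 + q2*a_4 + q3*a_3 + q4*a_2 = 0, i.e. -512/15944049 + (-256/2415765)*q1 + (-16/43923)*q2 + (-16/11979)*q3 + (-2/363)*q4 = 0.
Solving this linear system: q1 = -1716404/3601323, q2 = 1965752/39614553, q3 = 90688/435760083, q4 = 518336/71900413695.
The numerator is Q*f truncated at degree 2: P0 = a_0 = 40/39; P1 = a_1 + q1*a_0 = -72912269/140451597; P2 = a_2 + q1*a_1 + q2*a_0 = 92431114/1544967567.

The Pade approximant has numerator coefficients [40/39, -72912269/140451597, 92431114/1544967567]; denominator coefficients [1, -1716404/3601323, 1965752/39614553, 90688/435760083, 518336/71900413695].


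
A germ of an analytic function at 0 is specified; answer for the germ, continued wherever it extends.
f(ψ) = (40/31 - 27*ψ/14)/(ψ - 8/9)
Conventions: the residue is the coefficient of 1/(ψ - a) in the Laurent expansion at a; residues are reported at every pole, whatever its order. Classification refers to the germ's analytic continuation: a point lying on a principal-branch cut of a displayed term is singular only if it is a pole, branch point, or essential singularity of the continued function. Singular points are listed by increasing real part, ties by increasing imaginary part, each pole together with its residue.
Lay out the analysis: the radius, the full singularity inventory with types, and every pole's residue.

Denominator factor (ψ - 8/9): pole of order 1 at 8/9, modulus 8/9.
The radius of convergence is the smallest modulus among the singular points: 8/9.
At the order-1 pole 8/9 set g(ψ) = (ψ - (8/9))*f(ψ) = 40/31 - 27*ψ/14.
Simple pole: residue = g(a) at a = 8/9, which is -92/217.

Radius of convergence at 0: 8/9.
At 8/9: a pole of order 1; residue -92/217.


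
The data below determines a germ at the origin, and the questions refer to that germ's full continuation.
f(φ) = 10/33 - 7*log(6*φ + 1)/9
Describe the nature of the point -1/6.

The term (-7/9)*log(1 - φ/(-1/6)) has argument 1 - -1/6/(-1/6) = 0 at -1/6: a logarithmic (infinitely-sheeted) branch point; the remaining terms are analytic or single-valued there.

The point is a logarithmic branch point.


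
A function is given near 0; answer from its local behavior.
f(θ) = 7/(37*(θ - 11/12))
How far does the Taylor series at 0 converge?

The radius of convergence is 11/12.

Denominator factor (θ - 11/12): pole of order 1 at 11/12, modulus 11/12.
The radius of convergence is the smallest modulus among the singular points: 11/12.


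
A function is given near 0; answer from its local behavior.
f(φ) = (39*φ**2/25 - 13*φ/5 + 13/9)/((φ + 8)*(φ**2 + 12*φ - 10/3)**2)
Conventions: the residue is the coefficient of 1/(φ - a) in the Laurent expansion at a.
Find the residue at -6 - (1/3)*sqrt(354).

The factor φ**2 + 12*φ - 10/3 splits as (φ - a)(φ - a') with a = -6 - (1/3)*sqrt(354), a' = -6 + (1/3)*sqrt(354). At the order-2 pole a set g(φ) = (φ - a)^2*f(φ) = [(39*φ**2/25 - 13*φ/5 + 13/9)/(φ + 8)] / (φ - a')^2.
Order-2 pole: residue = g'(a); g'(-6 - (1/3)*sqrt(354)) = -27469/561800 - (615381/244453225)*sqrt(354), so the residue is -27469/561800 - (615381/244453225)*sqrt(354).

The residue is -27469/561800 - (615381/244453225)*sqrt(354).


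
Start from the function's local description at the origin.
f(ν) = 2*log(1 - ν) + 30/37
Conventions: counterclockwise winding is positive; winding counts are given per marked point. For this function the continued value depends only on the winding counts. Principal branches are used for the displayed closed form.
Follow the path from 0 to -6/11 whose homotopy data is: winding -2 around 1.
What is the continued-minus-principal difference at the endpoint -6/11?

Continued minus principal equals -(8)*pi*i.

The rational part is single-valued and drops out of the difference; each branch term changes only by its own monodromy.
(2)*log(1 - ν/(1)): each positive loop around 1 adds 2*pi*i to the log, so winding -2 contributes (2)*(-2)*2*pi*i = -(8)*pi*i.
Summing the contributions at ν = -6/11 gives -(8)*pi*i.


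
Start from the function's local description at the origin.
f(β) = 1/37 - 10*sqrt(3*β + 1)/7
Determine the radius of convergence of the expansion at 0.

Branch term (-10/7)*sqrt(1 - β/(-1/3)): its argument vanishes at β = -1/3, a square-root branch point, modulus 1/3.
The radius of convergence is the smallest modulus among the singular points: 1/3.

The radius of convergence is 1/3.


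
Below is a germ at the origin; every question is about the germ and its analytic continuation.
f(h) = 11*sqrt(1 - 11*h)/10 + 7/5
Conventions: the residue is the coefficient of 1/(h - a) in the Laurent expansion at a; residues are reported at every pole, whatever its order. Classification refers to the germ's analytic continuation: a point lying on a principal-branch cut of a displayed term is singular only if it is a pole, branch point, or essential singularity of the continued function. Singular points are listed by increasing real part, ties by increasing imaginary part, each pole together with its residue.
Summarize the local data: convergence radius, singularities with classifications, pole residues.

Branch term (11/10)*sqrt(1 - h/(1/11)): its argument vanishes at h = 1/11, a square-root branch point, modulus 1/11.
The radius of convergence is the smallest modulus among the singular points: 1/11.

Radius of convergence at 0: 1/11.
At 1/11: an algebraic (square-root) branch point.


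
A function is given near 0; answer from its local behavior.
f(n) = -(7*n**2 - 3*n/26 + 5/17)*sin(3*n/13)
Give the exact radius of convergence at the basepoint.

The radius of convergence is infinite.

The factor -sin(3*n/13) is entire and contributes no finite singular point.
The polynomial part has no poles.
No finite singular points: the Taylor series at 0 converges everywhere.


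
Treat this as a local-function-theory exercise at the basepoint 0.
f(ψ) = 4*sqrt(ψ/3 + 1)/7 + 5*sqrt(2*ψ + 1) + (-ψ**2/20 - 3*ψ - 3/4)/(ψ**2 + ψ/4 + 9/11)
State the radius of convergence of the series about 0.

Denominator factor (ψ**2 + ψ/4 + 9/11): discriminant -565/176, complex-conjugate roots (-1/8) + ((1/88)*sqrt(6215))*i and (-1/8) - ((1/88)*sqrt(6215))*i; poles of order 1, moduli (3/11)*sqrt(11) and (3/11)*sqrt(11).
Branch term (4/7)*sqrt(1 - ψ/(-3)): its argument vanishes at ψ = -3, a square-root branch point, modulus 3.
Branch term (5)*sqrt(1 - ψ/(-1/2)): its argument vanishes at ψ = -1/2, a square-root branch point, modulus 1/2.
The radius of convergence is the smallest modulus among the singular points: 1/2.

The radius of convergence is 1/2.


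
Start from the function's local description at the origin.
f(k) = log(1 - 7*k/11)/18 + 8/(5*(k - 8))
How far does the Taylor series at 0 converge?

The radius of convergence is 11/7.

Denominator factor (k - 8): pole of order 1 at 8, modulus 8.
Branch term (1/18)*log(1 - k/(11/7)): its argument vanishes at k = 11/7, a logarithmic branch point, modulus 11/7.
The radius of convergence is the smallest modulus among the singular points: 11/7.


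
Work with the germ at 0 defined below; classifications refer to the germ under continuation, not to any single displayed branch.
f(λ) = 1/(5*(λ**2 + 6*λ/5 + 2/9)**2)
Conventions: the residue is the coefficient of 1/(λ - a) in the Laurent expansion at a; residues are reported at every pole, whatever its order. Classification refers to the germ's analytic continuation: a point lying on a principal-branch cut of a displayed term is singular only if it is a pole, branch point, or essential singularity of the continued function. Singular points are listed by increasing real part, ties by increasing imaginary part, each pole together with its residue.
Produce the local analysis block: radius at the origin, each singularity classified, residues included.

Radius of convergence at 0: 3/5 - (1/15)*sqrt(31).
At -3/5 - (1/15)*sqrt(31): a pole of order 2; residue (675/3844)*sqrt(31).
At -3/5 + (1/15)*sqrt(31): a pole of order 2; residue -(675/3844)*sqrt(31).

Denominator factor (λ**2 + 6*λ/5 + 2/9)^2: discriminant 124/225, real irrational roots -3/5 + (1/15)*sqrt(31) and -3/5 - (1/15)*sqrt(31); poles of order 2, moduli 3/5 - (1/15)*sqrt(31) and 3/5 + (1/15)*sqrt(31).
The radius of convergence is the smallest modulus among the singular points: 3/5 - (1/15)*sqrt(31).
The factor λ**2 + 6*λ/5 + 2/9 splits as (λ - a)(λ - a') with a = -3/5 - (1/15)*sqrt(31), a' = -3/5 + (1/15)*sqrt(31). At the order-2 pole a set g(λ) = (λ - a)^2*f(λ) = [1/5] / (λ - a')^2.
Order-2 pole: residue = g'(a); g'(-3/5 - (1/15)*sqrt(31)) = (675/3844)*sqrt(31), so the residue is (675/3844)*sqrt(31).
The factor λ**2 + 6*λ/5 + 2/9 splits as (λ - a)(λ - a') with a = -3/5 + (1/15)*sqrt(31), a' = -3/5 - (1/15)*sqrt(31). At the order-2 pole a set g(λ) = (λ - a)^2*f(λ) = [1/5] / (λ - a')^2.
Order-2 pole: residue = g'(a); g'(-3/5 + (1/15)*sqrt(31)) = -(675/3844)*sqrt(31), so the residue is -(675/3844)*sqrt(31).
List the singular points by increasing real part (a conjugate pair: the negative imaginary part first).


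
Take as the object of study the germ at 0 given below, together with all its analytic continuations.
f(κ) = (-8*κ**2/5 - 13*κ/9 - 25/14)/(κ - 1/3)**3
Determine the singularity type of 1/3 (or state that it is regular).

The denominator factor κ - 1/3 vanishes at 1/3 and appears to the power 3; the numerator there equals -4621/1890, nonzero, and no other factor vanishes.
Hence a pole whose order is the multiplicity, 3.

The point is a pole of order 3.


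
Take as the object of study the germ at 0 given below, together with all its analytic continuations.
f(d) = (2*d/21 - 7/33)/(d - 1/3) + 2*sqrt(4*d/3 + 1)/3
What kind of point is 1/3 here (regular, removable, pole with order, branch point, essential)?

The point is a pole of order 1.

The denominator factor d - 1/3 vanishes at 1/3 and appears to the power 1; the numerator there equals -125/693, nonzero, and no other factor vanishes.
The branch terms are analytic at this point.
Hence a pole whose order is the multiplicity, 1.


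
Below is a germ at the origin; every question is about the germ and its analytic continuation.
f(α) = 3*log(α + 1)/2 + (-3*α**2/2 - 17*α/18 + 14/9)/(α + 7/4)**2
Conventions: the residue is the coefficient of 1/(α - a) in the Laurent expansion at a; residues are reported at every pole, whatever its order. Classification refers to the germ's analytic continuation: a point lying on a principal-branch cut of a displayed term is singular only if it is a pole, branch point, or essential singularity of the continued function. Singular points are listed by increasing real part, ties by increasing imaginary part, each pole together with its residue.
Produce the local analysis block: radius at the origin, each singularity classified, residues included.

Denominator factor (α + 7/4)^2: pole of order 2 at -7/4, modulus 7/4.
Branch term (3/2)*log(1 - α/(-1)): its argument vanishes at α = -1, a logarithmic branch point, modulus 1.
The radius of convergence is the smallest modulus among the singular points: 1.
The branch term is analytic at -7/4 and contributes nothing to the residue; only the rational part matters.
At the order-2 pole -7/4 set g(α) = (α - (-7/4))^2*(rational part) = -3*α**2/2 - 17*α/18 + 14/9.
Order-2 pole: residue = g'(a); g'(-7/4) = 155/36, so the residue is 155/36.
List the singular points by increasing real part (a conjugate pair: the negative imaginary part first).

Radius of convergence at 0: 1.
At -7/4: a pole of order 2; residue 155/36.
At -1: a logarithmic branch point.


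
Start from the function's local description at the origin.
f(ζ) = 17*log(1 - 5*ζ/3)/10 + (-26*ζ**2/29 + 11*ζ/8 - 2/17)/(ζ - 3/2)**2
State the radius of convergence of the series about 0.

Denominator factor (ζ - 3/2)^2: pole of order 2 at 3/2, modulus 3/2.
Branch term (17/10)*log(1 - ζ/(3/5)): its argument vanishes at ζ = 3/5, a logarithmic branch point, modulus 3/5.
The radius of convergence is the smallest modulus among the singular points: 3/5.

The radius of convergence is 3/5.


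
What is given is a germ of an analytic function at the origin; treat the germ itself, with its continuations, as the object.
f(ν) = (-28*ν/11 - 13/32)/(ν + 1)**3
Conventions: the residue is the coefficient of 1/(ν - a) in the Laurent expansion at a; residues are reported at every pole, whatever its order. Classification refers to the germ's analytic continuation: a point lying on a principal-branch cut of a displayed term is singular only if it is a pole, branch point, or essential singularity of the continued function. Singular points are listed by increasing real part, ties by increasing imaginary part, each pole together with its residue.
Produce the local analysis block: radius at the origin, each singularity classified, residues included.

Denominator factor (ν + 1)^3: pole of order 3 at -1, modulus 1.
The radius of convergence is the smallest modulus among the singular points: 1.
At the order-3 pole -1 set g(ν) = (ν - (-1))^3*f(ν) = -28*ν/11 - 13/32.
Order-3 pole: residue = g''(a)/2; g''(-1) = 0, so the residue is 0.

Radius of convergence at 0: 1.
At -1: a pole of order 3; residue 0.


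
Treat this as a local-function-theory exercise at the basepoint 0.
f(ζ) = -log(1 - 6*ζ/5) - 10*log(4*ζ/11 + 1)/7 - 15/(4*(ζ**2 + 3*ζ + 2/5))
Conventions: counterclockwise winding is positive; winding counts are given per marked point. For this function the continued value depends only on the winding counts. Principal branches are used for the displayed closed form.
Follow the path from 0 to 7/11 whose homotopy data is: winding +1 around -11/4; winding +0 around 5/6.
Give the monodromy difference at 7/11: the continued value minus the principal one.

Continued minus principal equals -(20/7)*pi*i.

The rational part is single-valued and drops out of the difference; each branch term changes only by its own monodromy.
(-10/7)*log(1 - ζ/(-11/4)): each positive loop around -11/4 adds 2*pi*i to the log, so winding +1 contributes (-10/7)*(1)*2*pi*i = -(20/7)*pi*i.
(-1)*log(1 - ζ/(5/6)): winding 0 around 5/6, so this term returns to its principal value, contribution 0.
Summing the contributions at ζ = 7/11 gives -(20/7)*pi*i.


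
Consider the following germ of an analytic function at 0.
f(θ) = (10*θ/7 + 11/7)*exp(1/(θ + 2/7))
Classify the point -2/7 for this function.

The point is an essential singularity.

The exponent 1/(θ - (-2/7)) has a pole at -2/7, so exp(1/(θ - (-2/7))) takes every nonzero value near it: an essential singularity (not a pole of any order).


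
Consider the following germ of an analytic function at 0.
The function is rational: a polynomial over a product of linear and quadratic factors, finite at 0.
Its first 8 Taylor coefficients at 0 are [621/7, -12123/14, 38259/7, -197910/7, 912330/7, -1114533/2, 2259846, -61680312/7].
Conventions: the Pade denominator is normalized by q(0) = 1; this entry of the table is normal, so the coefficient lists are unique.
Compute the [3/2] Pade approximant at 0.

The Pade approximant has numerator coefficients [621/7, -649918053/3032540, 2186418069/6065080, -288093753/758135]; denominator coefficients [1, 3182037/433220, 612973/43322].

Taylor coefficients needed (read off): a_0 = 621/7, a_1 = -12123/14, a_2 = 38259/7, a_3 = -197910/7, a_4 = 912330/7, a_5 = -1114533/2.
Write the denominator as Q(ε) = 1 + q1*ε + q2*ε^2. Requiring Q*f - P = O(ε^6) with deg P <= 3 kills the coefficients of ε^4..ε^5 in Q*f:
  ε^4: a_4 + q1*a_3 + q2*a_2 = 0, i.e. 912330/7 + (-197910/7)*q1 + (38259/7)*q2 = 0.
  ε^5: a_5 + q1*a_4 + q2*a_3 = 0, i.e. -1114533/2 + (912330/7)*q1 + (-197910/7)*q2 = 0.
Solving this linear system: q1 = 3182037/433220, q2 = 612973/43322.
The numerator is Q*f truncated at degree 3: P0 = a_0 = 621/7; P1 = a_1 + q1*a_0 = -649918053/3032540; P2 = a_2 + q1*a_1 + q2*a_0 = 2186418069/6065080; P3 = a_3 + q1*a_2 + q2*a_1 = -288093753/758135.


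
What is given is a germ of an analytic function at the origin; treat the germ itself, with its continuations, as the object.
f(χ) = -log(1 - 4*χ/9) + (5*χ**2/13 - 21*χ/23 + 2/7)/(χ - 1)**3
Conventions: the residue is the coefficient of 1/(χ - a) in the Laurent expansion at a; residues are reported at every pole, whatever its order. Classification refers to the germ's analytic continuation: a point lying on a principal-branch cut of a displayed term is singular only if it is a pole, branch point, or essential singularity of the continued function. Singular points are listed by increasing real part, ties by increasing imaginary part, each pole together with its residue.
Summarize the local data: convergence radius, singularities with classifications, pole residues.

Radius of convergence at 0: 1.
At 1: a pole of order 3; residue 5/13.
At 9/4: a logarithmic branch point.

Denominator factor (χ - 1)^3: pole of order 3 at 1, modulus 1.
Branch term (-1)*log(1 - χ/(9/4)): its argument vanishes at χ = 9/4, a logarithmic branch point, modulus 9/4.
The radius of convergence is the smallest modulus among the singular points: 1.
The branch term is analytic at 1 and contributes nothing to the residue; only the rational part matters.
At the order-3 pole 1 set g(χ) = (χ - (1))^3*(rational part) = 5*χ**2/13 - 21*χ/23 + 2/7.
Order-3 pole: residue = g''(a)/2; g''(1) = 10/13, so the residue is 5/13.
List the singular points by increasing real part (a conjugate pair: the negative imaginary part first).
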